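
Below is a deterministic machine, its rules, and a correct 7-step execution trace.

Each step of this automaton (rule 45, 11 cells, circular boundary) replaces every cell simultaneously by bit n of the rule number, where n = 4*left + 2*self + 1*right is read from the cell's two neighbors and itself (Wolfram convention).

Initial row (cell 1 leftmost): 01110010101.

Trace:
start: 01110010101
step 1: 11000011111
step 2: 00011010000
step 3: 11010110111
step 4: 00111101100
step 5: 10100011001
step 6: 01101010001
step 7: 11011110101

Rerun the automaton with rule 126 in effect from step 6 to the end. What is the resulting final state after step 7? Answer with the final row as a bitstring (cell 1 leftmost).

(re-executing steps 6..7 under rule 126; state before step 6: 10100011001)
step 6: 11110111111
step 7: 00011100000

00011100000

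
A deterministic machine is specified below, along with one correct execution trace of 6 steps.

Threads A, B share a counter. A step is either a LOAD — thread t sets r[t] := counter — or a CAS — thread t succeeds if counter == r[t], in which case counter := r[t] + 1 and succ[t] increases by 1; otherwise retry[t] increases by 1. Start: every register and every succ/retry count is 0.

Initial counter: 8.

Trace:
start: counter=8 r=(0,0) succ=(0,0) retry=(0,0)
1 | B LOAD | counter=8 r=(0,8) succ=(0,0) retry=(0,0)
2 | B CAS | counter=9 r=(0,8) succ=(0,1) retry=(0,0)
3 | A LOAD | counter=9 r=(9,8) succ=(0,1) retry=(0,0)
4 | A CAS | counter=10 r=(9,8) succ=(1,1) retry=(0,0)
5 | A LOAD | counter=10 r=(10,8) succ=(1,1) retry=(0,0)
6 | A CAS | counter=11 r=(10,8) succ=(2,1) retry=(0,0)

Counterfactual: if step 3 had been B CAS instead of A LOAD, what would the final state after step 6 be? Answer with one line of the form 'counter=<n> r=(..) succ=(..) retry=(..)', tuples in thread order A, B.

counter=10 r=(9,8) succ=(1,1) retry=(1,1)

(re-executing from step 3 with the substitution; state before step 3: counter=9 r=(0,8) succ=(0,1) retry=(0,0))
3 | B CAS | counter=9 r=(0,8) succ=(0,1) retry=(0,1)
4 | A CAS | counter=9 r=(0,8) succ=(0,1) retry=(1,1)
5 | A LOAD | counter=9 r=(9,8) succ=(0,1) retry=(1,1)
6 | A CAS | counter=10 r=(9,8) succ=(1,1) retry=(1,1)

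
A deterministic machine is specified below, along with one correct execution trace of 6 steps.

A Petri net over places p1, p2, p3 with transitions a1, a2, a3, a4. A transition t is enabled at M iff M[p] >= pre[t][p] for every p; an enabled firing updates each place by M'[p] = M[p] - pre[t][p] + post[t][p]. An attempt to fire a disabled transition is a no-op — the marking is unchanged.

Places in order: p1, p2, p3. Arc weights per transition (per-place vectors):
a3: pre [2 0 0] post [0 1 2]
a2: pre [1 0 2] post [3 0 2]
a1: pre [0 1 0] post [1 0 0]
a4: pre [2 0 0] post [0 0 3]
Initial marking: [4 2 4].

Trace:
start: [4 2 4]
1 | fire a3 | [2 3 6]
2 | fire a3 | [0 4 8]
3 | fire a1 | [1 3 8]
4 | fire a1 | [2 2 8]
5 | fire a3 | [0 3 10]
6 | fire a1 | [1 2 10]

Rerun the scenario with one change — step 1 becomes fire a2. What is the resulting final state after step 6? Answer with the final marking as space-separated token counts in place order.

(re-executing from step 1 with the substitution; state before step 1: [4 2 4])
1 | fire a2 | [6 2 4]
2 | fire a3 | [4 3 6]
3 | fire a1 | [5 2 6]
4 | fire a1 | [6 1 6]
5 | fire a3 | [4 2 8]
6 | fire a1 | [5 1 8]

5 1 8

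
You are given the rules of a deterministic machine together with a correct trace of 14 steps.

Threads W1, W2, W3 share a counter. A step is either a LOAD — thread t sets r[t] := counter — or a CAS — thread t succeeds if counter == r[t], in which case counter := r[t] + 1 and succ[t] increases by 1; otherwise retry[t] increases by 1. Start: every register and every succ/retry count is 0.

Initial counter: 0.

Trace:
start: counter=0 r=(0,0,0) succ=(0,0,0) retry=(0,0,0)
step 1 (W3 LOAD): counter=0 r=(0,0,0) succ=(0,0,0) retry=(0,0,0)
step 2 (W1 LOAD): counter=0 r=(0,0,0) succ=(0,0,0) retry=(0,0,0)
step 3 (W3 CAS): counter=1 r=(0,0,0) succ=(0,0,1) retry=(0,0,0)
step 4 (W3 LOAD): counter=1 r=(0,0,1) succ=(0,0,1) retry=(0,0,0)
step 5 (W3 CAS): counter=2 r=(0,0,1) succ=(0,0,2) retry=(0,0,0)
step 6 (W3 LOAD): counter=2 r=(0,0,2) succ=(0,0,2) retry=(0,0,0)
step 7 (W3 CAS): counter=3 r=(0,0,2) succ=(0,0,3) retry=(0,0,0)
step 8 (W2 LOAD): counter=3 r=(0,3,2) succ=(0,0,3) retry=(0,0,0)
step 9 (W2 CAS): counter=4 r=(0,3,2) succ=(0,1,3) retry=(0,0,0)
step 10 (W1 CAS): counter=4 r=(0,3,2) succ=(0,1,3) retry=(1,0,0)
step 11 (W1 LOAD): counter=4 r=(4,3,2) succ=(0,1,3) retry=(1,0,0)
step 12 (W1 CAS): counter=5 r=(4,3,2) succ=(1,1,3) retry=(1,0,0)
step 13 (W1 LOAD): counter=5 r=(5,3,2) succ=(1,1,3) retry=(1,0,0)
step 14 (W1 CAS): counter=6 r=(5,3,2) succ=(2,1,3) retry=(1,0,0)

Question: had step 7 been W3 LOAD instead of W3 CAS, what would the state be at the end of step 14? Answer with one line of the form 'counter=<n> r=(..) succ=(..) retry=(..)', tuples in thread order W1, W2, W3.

counter=5 r=(4,2,2) succ=(2,1,2) retry=(1,0,0)

(re-executing from step 7 with the substitution; state before step 7: counter=2 r=(0,0,2) succ=(0,0,2) retry=(0,0,0))
step 7 (W3 LOAD): counter=2 r=(0,0,2) succ=(0,0,2) retry=(0,0,0)
step 8 (W2 LOAD): counter=2 r=(0,2,2) succ=(0,0,2) retry=(0,0,0)
step 9 (W2 CAS): counter=3 r=(0,2,2) succ=(0,1,2) retry=(0,0,0)
step 10 (W1 CAS): counter=3 r=(0,2,2) succ=(0,1,2) retry=(1,0,0)
step 11 (W1 LOAD): counter=3 r=(3,2,2) succ=(0,1,2) retry=(1,0,0)
step 12 (W1 CAS): counter=4 r=(3,2,2) succ=(1,1,2) retry=(1,0,0)
step 13 (W1 LOAD): counter=4 r=(4,2,2) succ=(1,1,2) retry=(1,0,0)
step 14 (W1 CAS): counter=5 r=(4,2,2) succ=(2,1,2) retry=(1,0,0)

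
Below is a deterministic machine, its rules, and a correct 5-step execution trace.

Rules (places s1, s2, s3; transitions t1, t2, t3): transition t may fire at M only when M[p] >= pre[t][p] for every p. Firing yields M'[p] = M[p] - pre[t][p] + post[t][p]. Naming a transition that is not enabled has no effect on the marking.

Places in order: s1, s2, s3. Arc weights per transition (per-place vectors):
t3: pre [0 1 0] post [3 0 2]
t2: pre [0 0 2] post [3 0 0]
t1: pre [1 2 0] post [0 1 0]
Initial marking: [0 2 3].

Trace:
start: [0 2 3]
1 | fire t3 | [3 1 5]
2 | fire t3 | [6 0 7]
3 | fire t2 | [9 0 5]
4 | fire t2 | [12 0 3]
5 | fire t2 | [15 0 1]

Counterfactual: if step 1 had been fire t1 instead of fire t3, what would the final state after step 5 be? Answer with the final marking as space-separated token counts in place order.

(re-executing from step 1 with the substitution; state before step 1: [0 2 3])
1 | fire t1 | [0 2 3]
2 | fire t3 | [3 1 5]
3 | fire t2 | [6 1 3]
4 | fire t2 | [9 1 1]
5 | fire t2 | [9 1 1]

9 1 1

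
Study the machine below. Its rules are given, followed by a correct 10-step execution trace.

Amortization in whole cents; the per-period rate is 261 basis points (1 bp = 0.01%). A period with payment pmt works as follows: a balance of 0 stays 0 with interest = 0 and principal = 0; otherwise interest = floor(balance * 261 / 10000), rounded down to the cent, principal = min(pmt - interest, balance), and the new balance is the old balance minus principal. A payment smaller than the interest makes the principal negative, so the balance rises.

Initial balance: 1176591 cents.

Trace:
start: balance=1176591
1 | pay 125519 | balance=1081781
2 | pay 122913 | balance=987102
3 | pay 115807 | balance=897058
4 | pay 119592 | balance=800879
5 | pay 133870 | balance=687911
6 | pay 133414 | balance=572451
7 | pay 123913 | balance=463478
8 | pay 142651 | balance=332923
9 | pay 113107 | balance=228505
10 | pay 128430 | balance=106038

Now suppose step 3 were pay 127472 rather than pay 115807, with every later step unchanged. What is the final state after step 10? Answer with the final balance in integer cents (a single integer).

(re-executing from step 3 with the substitution; state before step 3: balance=987102)
3 | pay 127472 | balance=885393
4 | pay 119592 | balance=788909
5 | pay 133870 | balance=675629
6 | pay 133414 | balance=559848
7 | pay 123913 | balance=450547
8 | pay 142651 | balance=319655
9 | pay 113107 | balance=214890
10 | pay 128430 | balance=92068

92068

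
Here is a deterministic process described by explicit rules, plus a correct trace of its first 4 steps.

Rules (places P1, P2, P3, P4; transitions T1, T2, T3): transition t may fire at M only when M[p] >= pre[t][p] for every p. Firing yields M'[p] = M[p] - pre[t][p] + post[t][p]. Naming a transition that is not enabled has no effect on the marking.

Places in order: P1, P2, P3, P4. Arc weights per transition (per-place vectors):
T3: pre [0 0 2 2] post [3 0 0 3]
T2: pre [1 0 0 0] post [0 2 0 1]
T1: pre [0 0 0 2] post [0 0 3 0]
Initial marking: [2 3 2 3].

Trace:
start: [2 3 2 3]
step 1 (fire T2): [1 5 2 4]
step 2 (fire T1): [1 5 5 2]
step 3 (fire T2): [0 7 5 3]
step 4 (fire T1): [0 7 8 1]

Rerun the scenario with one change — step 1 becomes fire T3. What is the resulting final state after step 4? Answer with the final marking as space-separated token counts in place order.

(re-executing from step 1 with the substitution; state before step 1: [2 3 2 3])
step 1 (fire T3): [5 3 0 4]
step 2 (fire T1): [5 3 3 2]
step 3 (fire T2): [4 5 3 3]
step 4 (fire T1): [4 5 6 1]

4 5 6 1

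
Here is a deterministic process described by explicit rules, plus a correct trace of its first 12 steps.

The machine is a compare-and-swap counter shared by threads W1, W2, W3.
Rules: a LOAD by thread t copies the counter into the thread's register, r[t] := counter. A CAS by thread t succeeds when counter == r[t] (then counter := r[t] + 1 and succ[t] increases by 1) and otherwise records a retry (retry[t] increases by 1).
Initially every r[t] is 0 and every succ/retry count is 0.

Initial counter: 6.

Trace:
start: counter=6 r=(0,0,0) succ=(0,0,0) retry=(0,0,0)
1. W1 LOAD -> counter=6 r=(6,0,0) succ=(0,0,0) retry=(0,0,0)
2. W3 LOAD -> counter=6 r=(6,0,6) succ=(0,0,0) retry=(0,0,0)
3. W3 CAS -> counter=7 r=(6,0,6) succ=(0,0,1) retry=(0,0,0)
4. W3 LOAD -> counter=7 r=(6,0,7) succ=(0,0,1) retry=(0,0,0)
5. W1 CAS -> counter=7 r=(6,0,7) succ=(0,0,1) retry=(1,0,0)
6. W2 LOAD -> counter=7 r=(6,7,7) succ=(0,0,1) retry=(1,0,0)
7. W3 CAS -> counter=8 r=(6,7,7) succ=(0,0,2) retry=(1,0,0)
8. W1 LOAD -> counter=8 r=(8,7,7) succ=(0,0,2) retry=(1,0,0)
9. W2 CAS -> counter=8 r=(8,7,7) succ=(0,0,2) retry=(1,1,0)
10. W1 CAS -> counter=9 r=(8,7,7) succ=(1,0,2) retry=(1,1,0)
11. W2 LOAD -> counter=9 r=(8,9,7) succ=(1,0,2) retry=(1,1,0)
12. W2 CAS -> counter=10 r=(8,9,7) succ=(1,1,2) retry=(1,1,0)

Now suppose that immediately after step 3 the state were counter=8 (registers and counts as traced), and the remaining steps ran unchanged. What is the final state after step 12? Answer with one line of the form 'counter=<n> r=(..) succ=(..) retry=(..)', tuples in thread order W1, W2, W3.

state after step 3 := counter=8 r=(6,0,6) succ=(0,0,1) retry=(0,0,0)
4. W3 LOAD -> counter=8 r=(6,0,8) succ=(0,0,1) retry=(0,0,0)
5. W1 CAS -> counter=8 r=(6,0,8) succ=(0,0,1) retry=(1,0,0)
6. W2 LOAD -> counter=8 r=(6,8,8) succ=(0,0,1) retry=(1,0,0)
7. W3 CAS -> counter=9 r=(6,8,8) succ=(0,0,2) retry=(1,0,0)
8. W1 LOAD -> counter=9 r=(9,8,8) succ=(0,0,2) retry=(1,0,0)
9. W2 CAS -> counter=9 r=(9,8,8) succ=(0,0,2) retry=(1,1,0)
10. W1 CAS -> counter=10 r=(9,8,8) succ=(1,0,2) retry=(1,1,0)
11. W2 LOAD -> counter=10 r=(9,10,8) succ=(1,0,2) retry=(1,1,0)
12. W2 CAS -> counter=11 r=(9,10,8) succ=(1,1,2) retry=(1,1,0)

counter=11 r=(9,10,8) succ=(1,1,2) retry=(1,1,0)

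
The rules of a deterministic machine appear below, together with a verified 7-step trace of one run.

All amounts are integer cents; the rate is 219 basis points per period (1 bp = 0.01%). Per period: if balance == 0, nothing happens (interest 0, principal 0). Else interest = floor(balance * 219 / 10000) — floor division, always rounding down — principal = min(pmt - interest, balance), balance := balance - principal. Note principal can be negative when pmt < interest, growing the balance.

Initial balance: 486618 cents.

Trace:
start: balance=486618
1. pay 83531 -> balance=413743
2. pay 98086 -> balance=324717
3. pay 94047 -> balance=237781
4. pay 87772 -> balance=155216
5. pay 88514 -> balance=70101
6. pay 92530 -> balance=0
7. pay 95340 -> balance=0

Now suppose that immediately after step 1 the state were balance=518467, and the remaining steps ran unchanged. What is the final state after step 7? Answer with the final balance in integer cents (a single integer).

state after step 1 := balance=518467
2. pay 98086 -> balance=431735
3. pay 94047 -> balance=347142
4. pay 87772 -> balance=266972
5. pay 88514 -> balance=184304
6. pay 92530 -> balance=95810
7. pay 95340 -> balance=2568

2568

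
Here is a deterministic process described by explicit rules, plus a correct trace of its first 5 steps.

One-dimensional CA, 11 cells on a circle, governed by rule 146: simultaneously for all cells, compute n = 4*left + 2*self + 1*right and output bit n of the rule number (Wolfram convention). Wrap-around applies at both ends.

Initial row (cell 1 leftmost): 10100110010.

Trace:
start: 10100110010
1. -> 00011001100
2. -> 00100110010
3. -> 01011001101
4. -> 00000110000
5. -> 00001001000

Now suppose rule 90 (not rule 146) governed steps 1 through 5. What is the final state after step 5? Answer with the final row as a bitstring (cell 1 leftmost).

(re-executing steps 1..5 under rule 90; state before step 1: 10100110010)
1. -> 00011111100
2. -> 00110000110
3. -> 01111001111
4. -> 01001111001
5. -> 00111001110

00111001110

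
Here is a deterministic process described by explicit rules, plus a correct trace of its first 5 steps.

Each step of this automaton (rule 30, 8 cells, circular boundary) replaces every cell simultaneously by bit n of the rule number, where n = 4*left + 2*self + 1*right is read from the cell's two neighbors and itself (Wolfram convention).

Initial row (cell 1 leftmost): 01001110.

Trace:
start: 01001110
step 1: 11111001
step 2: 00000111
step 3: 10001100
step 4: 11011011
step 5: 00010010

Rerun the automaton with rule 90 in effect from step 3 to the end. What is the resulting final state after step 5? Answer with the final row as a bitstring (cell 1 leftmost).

(re-executing steps 3..5 under rule 90; state before step 3: 00000111)
step 3: 10001101
step 4: 11011101
step 5: 01010101

01010101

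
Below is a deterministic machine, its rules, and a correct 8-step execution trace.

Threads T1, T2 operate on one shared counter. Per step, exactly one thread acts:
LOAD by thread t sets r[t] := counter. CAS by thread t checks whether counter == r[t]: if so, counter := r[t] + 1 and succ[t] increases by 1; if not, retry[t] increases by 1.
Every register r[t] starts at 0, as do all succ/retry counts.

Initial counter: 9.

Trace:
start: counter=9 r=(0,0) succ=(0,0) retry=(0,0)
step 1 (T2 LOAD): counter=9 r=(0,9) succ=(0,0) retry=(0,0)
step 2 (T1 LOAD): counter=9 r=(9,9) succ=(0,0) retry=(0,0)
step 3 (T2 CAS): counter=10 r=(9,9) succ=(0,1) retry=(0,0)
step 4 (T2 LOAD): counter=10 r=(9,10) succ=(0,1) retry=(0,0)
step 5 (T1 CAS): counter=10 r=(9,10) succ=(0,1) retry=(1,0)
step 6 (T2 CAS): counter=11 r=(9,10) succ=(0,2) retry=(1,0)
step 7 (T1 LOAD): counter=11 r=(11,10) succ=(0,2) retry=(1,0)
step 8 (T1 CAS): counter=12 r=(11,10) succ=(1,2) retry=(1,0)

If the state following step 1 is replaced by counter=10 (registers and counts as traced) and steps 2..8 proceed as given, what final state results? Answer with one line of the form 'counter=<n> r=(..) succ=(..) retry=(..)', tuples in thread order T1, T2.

counter=12 r=(11,10) succ=(2,0) retry=(0,2)

state after step 1 := counter=10 r=(0,9) succ=(0,0) retry=(0,0)
step 2 (T1 LOAD): counter=10 r=(10,9) succ=(0,0) retry=(0,0)
step 3 (T2 CAS): counter=10 r=(10,9) succ=(0,0) retry=(0,1)
step 4 (T2 LOAD): counter=10 r=(10,10) succ=(0,0) retry=(0,1)
step 5 (T1 CAS): counter=11 r=(10,10) succ=(1,0) retry=(0,1)
step 6 (T2 CAS): counter=11 r=(10,10) succ=(1,0) retry=(0,2)
step 7 (T1 LOAD): counter=11 r=(11,10) succ=(1,0) retry=(0,2)
step 8 (T1 CAS): counter=12 r=(11,10) succ=(2,0) retry=(0,2)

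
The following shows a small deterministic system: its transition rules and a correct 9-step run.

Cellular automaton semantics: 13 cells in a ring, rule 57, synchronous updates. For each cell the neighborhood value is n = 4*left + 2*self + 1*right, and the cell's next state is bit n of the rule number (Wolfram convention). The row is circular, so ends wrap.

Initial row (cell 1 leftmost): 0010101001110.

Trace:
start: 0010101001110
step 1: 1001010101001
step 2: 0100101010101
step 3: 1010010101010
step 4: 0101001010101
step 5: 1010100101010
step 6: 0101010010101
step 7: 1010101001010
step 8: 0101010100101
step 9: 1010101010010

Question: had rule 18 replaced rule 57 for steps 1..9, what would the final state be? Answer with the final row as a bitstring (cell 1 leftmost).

(re-executing steps 1..9 under rule 18; state before step 1: 0010101001110)
step 1: 0100000110001
step 2: 0010001001010
step 3: 0101010110001
step 4: 0000000001010
step 5: 0000000010001
step 6: 1000000101010
step 7: 0100001000000
step 8: 1010010100000
step 9: 0001100010001

0001100010001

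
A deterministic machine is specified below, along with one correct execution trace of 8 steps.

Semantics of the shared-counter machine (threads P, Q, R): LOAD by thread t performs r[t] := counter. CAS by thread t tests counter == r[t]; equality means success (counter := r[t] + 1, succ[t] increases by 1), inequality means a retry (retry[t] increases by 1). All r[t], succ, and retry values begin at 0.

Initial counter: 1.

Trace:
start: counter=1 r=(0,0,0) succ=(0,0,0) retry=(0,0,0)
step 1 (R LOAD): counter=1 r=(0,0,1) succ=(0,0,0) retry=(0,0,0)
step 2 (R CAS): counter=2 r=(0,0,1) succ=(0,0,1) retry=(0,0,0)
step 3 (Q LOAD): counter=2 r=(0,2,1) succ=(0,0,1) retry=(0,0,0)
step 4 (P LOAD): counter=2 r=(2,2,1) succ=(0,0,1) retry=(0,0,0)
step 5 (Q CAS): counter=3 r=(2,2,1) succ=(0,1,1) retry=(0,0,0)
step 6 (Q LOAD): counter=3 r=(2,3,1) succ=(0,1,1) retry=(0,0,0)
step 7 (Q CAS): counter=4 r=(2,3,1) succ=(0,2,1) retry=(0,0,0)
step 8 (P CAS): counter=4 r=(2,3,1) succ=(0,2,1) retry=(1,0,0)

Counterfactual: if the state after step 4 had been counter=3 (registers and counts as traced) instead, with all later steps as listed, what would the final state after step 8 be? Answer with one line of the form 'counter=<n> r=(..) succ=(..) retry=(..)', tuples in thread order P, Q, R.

state after step 4 := counter=3 r=(2,2,1) succ=(0,0,1) retry=(0,0,0)
step 5 (Q CAS): counter=3 r=(2,2,1) succ=(0,0,1) retry=(0,1,0)
step 6 (Q LOAD): counter=3 r=(2,3,1) succ=(0,0,1) retry=(0,1,0)
step 7 (Q CAS): counter=4 r=(2,3,1) succ=(0,1,1) retry=(0,1,0)
step 8 (P CAS): counter=4 r=(2,3,1) succ=(0,1,1) retry=(1,1,0)

counter=4 r=(2,3,1) succ=(0,1,1) retry=(1,1,0)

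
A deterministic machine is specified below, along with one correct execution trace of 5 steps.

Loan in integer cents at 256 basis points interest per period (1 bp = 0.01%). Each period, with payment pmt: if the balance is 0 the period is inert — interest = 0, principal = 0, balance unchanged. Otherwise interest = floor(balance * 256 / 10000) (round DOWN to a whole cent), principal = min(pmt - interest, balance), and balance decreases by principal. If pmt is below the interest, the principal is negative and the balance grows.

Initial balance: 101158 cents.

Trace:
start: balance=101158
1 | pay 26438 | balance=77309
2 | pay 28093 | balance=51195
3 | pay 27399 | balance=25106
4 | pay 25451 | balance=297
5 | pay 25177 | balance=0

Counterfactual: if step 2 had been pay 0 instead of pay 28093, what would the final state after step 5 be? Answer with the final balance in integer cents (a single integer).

(re-executing from step 2 with the substitution; state before step 2: balance=77309)
2 | pay 0 | balance=79288
3 | pay 27399 | balance=53918
4 | pay 25451 | balance=29847
5 | pay 25177 | balance=5434

5434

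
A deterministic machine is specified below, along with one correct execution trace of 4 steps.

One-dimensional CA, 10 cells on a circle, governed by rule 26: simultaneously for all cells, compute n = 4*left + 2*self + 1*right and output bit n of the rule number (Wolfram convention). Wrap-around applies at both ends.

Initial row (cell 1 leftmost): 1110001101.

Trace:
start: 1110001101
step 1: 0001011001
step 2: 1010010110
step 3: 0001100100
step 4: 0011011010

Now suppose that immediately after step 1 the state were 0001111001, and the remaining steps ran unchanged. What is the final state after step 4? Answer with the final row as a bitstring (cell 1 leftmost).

state after step 1 := 0001111001
step 2: 1011000110
step 3: 0010101100
step 4: 0100001010

0100001010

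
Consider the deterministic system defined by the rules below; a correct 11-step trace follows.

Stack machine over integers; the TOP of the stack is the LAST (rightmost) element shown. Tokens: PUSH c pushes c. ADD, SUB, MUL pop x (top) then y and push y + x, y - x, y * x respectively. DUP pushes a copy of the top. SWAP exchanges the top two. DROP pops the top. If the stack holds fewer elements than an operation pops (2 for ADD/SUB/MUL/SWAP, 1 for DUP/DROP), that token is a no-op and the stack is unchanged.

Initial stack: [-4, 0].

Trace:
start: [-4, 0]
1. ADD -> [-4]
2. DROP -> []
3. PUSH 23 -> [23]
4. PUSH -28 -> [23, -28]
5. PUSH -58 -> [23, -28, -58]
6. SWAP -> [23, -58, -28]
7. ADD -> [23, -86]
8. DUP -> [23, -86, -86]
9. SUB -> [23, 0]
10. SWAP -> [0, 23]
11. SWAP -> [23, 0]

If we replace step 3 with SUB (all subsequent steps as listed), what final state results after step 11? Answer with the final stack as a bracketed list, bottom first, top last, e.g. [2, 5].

[0]

(re-executing from step 3 with the substitution; state before step 3: [])
3. SUB -> []
4. PUSH -28 -> [-28]
5. PUSH -58 -> [-28, -58]
6. SWAP -> [-58, -28]
7. ADD -> [-86]
8. DUP -> [-86, -86]
9. SUB -> [0]
10. SWAP -> [0]
11. SWAP -> [0]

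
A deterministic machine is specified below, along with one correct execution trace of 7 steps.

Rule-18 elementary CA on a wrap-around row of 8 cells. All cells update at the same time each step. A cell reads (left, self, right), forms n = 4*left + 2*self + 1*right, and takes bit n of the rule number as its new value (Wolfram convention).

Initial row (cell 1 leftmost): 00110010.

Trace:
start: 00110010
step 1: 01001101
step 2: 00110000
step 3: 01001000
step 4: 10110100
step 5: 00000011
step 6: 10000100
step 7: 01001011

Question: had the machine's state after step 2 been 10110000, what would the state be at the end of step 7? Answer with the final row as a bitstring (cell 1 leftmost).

state after step 2 := 10110000
step 3: 00001001
step 4: 10010110
step 5: 01100000
step 6: 10010000
step 7: 01101001

01101001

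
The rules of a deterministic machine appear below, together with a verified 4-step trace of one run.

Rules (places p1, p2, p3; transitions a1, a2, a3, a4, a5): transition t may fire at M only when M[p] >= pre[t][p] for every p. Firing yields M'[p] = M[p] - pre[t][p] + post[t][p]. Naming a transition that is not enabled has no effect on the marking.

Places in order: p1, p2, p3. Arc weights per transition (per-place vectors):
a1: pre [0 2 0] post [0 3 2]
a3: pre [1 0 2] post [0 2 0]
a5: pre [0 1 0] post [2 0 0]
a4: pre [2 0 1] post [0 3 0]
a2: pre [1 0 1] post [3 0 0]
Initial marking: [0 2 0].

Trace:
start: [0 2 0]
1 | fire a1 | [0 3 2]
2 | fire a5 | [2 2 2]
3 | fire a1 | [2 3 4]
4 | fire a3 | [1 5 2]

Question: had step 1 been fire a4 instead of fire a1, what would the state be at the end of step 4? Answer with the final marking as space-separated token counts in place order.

(re-executing from step 1 with the substitution; state before step 1: [0 2 0])
1 | fire a4 | [0 2 0]
2 | fire a5 | [2 1 0]
3 | fire a1 | [2 1 0]
4 | fire a3 | [2 1 0]

2 1 0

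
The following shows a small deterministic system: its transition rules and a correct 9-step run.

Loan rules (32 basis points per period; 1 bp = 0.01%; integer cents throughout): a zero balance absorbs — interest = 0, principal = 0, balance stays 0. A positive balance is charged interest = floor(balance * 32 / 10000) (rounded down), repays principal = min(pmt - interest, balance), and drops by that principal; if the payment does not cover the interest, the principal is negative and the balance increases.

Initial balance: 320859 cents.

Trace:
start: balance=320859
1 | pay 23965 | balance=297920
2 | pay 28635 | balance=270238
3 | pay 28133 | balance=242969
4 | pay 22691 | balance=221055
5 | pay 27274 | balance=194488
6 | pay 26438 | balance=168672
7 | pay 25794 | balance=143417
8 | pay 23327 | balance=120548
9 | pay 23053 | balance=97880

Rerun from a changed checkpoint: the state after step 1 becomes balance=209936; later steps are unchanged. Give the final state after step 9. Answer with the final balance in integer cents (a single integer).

state after step 1 := balance=209936
2 | pay 28635 | balance=181972
3 | pay 28133 | balance=154421
4 | pay 22691 | balance=132224
5 | pay 27274 | balance=105373
6 | pay 26438 | balance=79272
7 | pay 25794 | balance=53731
8 | pay 23327 | balance=30575
9 | pay 23053 | balance=7619

7619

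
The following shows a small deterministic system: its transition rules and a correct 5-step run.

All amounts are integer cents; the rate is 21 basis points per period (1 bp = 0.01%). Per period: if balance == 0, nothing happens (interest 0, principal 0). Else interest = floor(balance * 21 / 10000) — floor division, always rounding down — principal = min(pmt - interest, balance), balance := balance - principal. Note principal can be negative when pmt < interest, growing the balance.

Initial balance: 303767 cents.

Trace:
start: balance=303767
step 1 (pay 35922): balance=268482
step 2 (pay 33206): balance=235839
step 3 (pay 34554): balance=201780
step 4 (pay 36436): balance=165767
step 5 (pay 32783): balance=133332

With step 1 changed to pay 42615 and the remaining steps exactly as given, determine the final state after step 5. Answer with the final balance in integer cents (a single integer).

126582

(re-executing from step 1 with the substitution; state before step 1: balance=303767)
step 1 (pay 42615): balance=261789
step 2 (pay 33206): balance=229132
step 3 (pay 34554): balance=195059
step 4 (pay 36436): balance=159032
step 5 (pay 32783): balance=126582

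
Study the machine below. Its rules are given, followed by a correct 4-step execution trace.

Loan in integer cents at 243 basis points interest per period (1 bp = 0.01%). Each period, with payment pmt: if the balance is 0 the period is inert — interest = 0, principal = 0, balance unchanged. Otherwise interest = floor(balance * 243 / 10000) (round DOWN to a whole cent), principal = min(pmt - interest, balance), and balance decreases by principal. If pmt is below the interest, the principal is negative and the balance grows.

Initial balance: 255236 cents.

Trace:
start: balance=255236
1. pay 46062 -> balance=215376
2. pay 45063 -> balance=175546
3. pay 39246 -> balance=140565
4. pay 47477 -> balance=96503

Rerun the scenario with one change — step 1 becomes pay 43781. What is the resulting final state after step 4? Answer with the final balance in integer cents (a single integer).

98955

(re-executing from step 1 with the substitution; state before step 1: balance=255236)
1. pay 43781 -> balance=217657
2. pay 45063 -> balance=177883
3. pay 39246 -> balance=142959
4. pay 47477 -> balance=98955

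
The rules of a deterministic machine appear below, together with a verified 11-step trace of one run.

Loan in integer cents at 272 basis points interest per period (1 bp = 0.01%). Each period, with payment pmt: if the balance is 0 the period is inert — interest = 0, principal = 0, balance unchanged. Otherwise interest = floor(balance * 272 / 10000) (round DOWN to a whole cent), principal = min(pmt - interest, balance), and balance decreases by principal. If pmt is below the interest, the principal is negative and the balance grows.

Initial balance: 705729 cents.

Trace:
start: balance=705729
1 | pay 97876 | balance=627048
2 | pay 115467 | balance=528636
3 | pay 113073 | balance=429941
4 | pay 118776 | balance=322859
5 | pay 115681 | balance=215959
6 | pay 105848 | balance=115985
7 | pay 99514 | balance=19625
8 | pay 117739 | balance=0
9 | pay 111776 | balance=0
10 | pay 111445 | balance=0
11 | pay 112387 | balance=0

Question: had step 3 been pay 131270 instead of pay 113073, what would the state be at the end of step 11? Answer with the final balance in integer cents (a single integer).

0

(re-executing from step 3 with the substitution; state before step 3: balance=528636)
3 | pay 131270 | balance=411744
4 | pay 118776 | balance=304167
5 | pay 115681 | balance=196759
6 | pay 105848 | balance=96262
7 | pay 99514 | balance=0
8 | pay 117739 | balance=0
9 | pay 111776 | balance=0
10 | pay 111445 | balance=0
11 | pay 112387 | balance=0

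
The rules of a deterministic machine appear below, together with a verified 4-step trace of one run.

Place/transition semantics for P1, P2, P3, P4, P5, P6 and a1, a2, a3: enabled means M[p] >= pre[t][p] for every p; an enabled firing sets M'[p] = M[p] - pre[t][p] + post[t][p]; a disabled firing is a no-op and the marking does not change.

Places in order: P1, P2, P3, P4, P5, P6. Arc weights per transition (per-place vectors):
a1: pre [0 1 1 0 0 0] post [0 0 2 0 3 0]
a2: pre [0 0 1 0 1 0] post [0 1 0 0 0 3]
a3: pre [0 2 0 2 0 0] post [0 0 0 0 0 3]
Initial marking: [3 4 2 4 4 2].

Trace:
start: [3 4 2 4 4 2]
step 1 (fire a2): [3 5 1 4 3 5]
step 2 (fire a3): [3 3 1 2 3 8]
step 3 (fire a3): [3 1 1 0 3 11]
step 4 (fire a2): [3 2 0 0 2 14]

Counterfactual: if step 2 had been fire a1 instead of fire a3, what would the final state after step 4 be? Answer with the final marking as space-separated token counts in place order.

3 3 1 2 5 11

(re-executing from step 2 with the substitution; state before step 2: [3 5 1 4 3 5])
step 2 (fire a1): [3 4 2 4 6 5]
step 3 (fire a3): [3 2 2 2 6 8]
step 4 (fire a2): [3 3 1 2 5 11]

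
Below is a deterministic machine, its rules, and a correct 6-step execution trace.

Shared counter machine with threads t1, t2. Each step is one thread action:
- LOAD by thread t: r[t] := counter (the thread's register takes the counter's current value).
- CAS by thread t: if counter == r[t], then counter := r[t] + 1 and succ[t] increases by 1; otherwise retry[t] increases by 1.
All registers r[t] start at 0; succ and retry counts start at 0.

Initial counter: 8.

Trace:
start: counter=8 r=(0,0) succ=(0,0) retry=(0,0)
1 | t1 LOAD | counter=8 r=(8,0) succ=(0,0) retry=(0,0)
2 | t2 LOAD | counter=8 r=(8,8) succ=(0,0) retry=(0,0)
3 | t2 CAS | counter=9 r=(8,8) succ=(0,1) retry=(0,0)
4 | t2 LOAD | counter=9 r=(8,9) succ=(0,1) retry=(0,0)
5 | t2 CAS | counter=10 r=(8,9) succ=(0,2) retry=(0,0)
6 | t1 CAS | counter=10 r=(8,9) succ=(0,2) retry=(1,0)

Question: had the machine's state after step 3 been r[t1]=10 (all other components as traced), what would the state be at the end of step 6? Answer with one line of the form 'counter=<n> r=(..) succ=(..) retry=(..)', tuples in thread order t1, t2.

state after step 3 := counter=9 r=(10,8) succ=(0,1) retry=(0,0)
4 | t2 LOAD | counter=9 r=(10,9) succ=(0,1) retry=(0,0)
5 | t2 CAS | counter=10 r=(10,9) succ=(0,2) retry=(0,0)
6 | t1 CAS | counter=11 r=(10,9) succ=(1,2) retry=(0,0)

counter=11 r=(10,9) succ=(1,2) retry=(0,0)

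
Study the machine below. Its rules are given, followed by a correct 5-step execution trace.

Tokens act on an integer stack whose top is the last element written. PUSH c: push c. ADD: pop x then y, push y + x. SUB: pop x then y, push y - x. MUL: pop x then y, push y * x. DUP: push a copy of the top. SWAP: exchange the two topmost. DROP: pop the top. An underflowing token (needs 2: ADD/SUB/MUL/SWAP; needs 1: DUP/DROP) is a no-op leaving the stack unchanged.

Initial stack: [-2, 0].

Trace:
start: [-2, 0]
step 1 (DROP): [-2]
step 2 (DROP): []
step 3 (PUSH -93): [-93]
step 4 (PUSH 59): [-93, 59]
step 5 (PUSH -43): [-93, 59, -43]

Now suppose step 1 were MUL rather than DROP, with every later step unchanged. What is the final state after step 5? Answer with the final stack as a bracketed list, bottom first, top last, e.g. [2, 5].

(re-executing from step 1 with the substitution; state before step 1: [-2, 0])
step 1 (MUL): [0]
step 2 (DROP): []
step 3 (PUSH -93): [-93]
step 4 (PUSH 59): [-93, 59]
step 5 (PUSH -43): [-93, 59, -43]

[-93, 59, -43]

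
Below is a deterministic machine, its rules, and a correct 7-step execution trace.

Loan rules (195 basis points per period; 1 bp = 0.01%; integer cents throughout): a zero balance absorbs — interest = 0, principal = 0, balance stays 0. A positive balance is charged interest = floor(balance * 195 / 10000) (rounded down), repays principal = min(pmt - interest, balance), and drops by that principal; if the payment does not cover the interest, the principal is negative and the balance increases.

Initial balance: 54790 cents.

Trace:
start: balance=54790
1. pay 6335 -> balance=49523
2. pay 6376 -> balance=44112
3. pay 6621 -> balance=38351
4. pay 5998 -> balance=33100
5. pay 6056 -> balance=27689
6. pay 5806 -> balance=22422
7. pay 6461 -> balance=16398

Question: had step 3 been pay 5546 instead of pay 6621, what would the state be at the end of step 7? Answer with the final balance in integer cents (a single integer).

(re-executing from step 3 with the substitution; state before step 3: balance=44112)
3. pay 5546 -> balance=39426
4. pay 5998 -> balance=34196
5. pay 6056 -> balance=28806
6. pay 5806 -> balance=23561
7. pay 6461 -> balance=17559

17559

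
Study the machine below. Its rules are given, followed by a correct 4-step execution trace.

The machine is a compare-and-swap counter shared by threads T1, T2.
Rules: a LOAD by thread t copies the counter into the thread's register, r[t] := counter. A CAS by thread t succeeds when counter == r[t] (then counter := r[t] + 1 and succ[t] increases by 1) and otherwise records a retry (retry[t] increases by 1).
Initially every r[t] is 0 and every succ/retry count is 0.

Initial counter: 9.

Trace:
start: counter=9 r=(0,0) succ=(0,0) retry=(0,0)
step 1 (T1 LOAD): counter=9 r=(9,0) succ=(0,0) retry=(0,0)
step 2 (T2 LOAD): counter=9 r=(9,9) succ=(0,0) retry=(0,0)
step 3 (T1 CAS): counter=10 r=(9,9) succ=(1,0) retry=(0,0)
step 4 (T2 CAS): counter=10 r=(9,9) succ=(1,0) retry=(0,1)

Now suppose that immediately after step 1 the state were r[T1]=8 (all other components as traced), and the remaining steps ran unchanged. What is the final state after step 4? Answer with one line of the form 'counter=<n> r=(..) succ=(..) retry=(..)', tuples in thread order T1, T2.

state after step 1 := counter=9 r=(8,0) succ=(0,0) retry=(0,0)
step 2 (T2 LOAD): counter=9 r=(8,9) succ=(0,0) retry=(0,0)
step 3 (T1 CAS): counter=9 r=(8,9) succ=(0,0) retry=(1,0)
step 4 (T2 CAS): counter=10 r=(8,9) succ=(0,1) retry=(1,0)

counter=10 r=(8,9) succ=(0,1) retry=(1,0)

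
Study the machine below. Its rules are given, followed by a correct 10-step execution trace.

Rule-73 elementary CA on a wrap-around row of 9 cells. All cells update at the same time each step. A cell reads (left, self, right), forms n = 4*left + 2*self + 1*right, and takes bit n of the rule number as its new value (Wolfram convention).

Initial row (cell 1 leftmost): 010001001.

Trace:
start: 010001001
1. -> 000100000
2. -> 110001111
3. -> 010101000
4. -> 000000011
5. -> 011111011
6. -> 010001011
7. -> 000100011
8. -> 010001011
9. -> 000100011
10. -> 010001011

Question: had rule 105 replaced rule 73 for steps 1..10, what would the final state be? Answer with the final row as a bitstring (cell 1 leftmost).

000010101

(re-executing steps 1..10 under rule 105; state before step 1: 010001001)
1. -> 100100000
2. -> 000001110
3. -> 111101010
4. -> 100110101
5. -> 100111011
6. -> 100101110
7. -> 000011011
8. -> 011011111
9. -> 111110001
10. -> 000010101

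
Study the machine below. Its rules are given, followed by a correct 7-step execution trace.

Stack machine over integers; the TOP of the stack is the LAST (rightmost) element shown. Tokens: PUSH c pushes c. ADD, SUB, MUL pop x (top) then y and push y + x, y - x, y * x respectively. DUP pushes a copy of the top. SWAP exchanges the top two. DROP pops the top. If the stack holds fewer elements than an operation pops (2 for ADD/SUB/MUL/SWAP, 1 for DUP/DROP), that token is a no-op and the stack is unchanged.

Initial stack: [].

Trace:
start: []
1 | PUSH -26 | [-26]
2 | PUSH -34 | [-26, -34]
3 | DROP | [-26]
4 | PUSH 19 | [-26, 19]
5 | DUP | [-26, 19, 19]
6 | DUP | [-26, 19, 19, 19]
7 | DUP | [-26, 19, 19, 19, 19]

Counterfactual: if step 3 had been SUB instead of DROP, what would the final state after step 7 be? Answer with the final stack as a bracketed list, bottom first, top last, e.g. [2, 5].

(re-executing from step 3 with the substitution; state before step 3: [-26, -34])
3 | SUB | [8]
4 | PUSH 19 | [8, 19]
5 | DUP | [8, 19, 19]
6 | DUP | [8, 19, 19, 19]
7 | DUP | [8, 19, 19, 19, 19]

[8, 19, 19, 19, 19]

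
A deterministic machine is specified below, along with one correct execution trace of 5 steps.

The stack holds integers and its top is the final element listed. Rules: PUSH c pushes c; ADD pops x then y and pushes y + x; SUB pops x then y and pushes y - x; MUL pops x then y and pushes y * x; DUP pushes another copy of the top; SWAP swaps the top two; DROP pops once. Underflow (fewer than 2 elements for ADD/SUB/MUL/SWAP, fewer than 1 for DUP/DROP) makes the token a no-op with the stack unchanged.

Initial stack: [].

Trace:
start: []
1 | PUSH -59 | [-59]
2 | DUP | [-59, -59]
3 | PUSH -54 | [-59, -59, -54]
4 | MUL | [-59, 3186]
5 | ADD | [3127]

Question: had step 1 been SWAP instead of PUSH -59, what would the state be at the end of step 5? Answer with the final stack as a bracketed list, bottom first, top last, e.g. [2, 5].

(re-executing from step 1 with the substitution; state before step 1: [])
1 | SWAP | []
2 | DUP | []
3 | PUSH -54 | [-54]
4 | MUL | [-54]
5 | ADD | [-54]

[-54]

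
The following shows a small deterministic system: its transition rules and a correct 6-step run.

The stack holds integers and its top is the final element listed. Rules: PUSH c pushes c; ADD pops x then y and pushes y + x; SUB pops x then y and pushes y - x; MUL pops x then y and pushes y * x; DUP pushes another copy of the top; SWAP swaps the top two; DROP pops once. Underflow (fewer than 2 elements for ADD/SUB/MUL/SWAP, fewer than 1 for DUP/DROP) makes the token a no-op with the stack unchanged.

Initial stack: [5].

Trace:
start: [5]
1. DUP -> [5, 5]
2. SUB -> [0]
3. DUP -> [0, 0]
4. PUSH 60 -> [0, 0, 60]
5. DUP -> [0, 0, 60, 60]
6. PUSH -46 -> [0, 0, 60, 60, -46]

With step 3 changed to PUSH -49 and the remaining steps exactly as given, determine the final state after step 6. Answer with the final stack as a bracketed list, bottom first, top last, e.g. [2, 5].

(re-executing from step 3 with the substitution; state before step 3: [0])
3. PUSH -49 -> [0, -49]
4. PUSH 60 -> [0, -49, 60]
5. DUP -> [0, -49, 60, 60]
6. PUSH -46 -> [0, -49, 60, 60, -46]

[0, -49, 60, 60, -46]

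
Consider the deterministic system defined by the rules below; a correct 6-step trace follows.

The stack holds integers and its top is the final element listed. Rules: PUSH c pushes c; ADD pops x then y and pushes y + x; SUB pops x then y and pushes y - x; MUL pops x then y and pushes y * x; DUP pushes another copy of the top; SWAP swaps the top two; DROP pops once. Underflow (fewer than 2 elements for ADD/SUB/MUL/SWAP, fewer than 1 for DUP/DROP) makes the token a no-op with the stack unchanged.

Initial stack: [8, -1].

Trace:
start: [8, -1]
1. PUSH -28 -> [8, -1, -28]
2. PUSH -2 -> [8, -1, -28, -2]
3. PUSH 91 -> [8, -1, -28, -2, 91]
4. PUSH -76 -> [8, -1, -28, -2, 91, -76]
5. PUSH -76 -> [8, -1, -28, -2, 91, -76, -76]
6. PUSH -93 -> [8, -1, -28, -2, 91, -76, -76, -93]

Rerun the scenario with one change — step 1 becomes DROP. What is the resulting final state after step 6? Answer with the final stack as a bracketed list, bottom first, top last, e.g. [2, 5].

(re-executing from step 1 with the substitution; state before step 1: [8, -1])
1. DROP -> [8]
2. PUSH -2 -> [8, -2]
3. PUSH 91 -> [8, -2, 91]
4. PUSH -76 -> [8, -2, 91, -76]
5. PUSH -76 -> [8, -2, 91, -76, -76]
6. PUSH -93 -> [8, -2, 91, -76, -76, -93]

[8, -2, 91, -76, -76, -93]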